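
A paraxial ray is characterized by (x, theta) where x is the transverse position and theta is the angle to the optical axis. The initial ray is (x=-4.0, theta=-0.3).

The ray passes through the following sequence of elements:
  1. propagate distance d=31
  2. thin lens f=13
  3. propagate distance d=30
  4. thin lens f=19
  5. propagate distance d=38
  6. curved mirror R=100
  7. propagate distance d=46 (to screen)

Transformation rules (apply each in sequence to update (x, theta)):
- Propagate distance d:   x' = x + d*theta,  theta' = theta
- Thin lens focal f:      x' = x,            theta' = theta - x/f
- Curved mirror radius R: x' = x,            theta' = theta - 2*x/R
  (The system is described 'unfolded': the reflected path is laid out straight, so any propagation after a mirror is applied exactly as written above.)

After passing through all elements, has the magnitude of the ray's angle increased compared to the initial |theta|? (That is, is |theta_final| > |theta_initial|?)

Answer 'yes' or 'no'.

Answer: no

Derivation:
Initial: x=-4.0000 theta=-0.3000
After 1 (propagate distance d=31): x=-13.3000 theta=-0.3000
After 2 (thin lens f=13): x=-13.3000 theta=47/65 (≈0.7231)
After 3 (propagate distance d=30): x=1091/130 (≈8.3923) theta=47/65 (≈0.7231)
After 4 (thin lens f=19): x=1091/130 (≈8.3923) theta=139/494 (≈0.2814)
After 5 (propagate distance d=38): x=2481/130 (≈19.0846) theta=139/494 (≈0.2814)
After 6 (curved mirror R=100): x=2481/130 (≈19.0846) theta=-953/9500 (≈-0.1003)
After 7 (propagate distance d=46 (to screen)): x=446764/30875 (≈14.4701) theta=-953/9500 (≈-0.1003)
|theta_initial|=0.3000 |theta_final|=953/9500 (≈0.1003) -> not increased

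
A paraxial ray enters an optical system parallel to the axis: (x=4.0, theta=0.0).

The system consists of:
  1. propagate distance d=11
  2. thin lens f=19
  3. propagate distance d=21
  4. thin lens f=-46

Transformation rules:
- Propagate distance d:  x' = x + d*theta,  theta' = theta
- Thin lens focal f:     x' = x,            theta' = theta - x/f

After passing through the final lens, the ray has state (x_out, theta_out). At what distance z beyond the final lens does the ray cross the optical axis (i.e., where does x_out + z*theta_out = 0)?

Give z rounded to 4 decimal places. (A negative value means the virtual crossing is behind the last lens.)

Answer: -1.9167

Derivation:
Initial: x=4.0000 theta=0.0000
After 1 (propagate distance d=11): x=4.0000 theta=0.0000
After 2 (thin lens f=19): x=4.0000 theta=-4/19 (≈-0.2105)
After 3 (propagate distance d=21): x=-8/19 (≈-0.4211) theta=-4/19 (≈-0.2105)
After 4 (thin lens f=-46): x=-8/19 (≈-0.4211) theta=-96/437 (≈-0.2197)
z_focus = -x_out/theta_out = -(-8/19)/(-96/437) = -23/12 ≈ -1.9167
Rounded to 4 decimal places: z = -1.9167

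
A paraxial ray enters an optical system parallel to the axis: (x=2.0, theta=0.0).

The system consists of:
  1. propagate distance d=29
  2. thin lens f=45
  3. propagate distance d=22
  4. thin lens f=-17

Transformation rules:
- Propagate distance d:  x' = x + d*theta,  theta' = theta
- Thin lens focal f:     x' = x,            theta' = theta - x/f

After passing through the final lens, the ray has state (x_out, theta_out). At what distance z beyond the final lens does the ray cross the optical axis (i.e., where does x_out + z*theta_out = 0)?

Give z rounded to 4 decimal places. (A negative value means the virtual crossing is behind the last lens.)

Initial: x=2.0000 theta=0.0000
After 1 (propagate distance d=29): x=2.0000 theta=0.0000
After 2 (thin lens f=45): x=2.0000 theta=-2/45 (≈-0.0444)
After 3 (propagate distance d=22): x=46/45 (≈1.0222) theta=-2/45 (≈-0.0444)
After 4 (thin lens f=-17): x=46/45 (≈1.0222) theta=4/255 (≈0.0157)
z_focus = -x_out/theta_out = -(46/45)/(4/255) = -391/6 ≈ -65.1667
Rounded to 4 decimal places: z = -65.1667

Answer: -65.1667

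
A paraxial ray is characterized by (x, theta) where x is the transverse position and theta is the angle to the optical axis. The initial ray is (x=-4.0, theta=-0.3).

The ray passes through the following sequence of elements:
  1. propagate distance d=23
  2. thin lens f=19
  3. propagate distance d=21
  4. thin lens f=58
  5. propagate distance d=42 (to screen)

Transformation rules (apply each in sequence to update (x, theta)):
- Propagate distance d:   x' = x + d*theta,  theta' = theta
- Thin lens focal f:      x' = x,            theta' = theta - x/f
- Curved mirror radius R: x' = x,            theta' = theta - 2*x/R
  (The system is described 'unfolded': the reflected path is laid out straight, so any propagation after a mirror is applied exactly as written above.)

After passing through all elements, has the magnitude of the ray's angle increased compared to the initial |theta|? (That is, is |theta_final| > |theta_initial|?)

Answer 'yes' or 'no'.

Initial: x=-4.0000 theta=-0.3000
After 1 (propagate distance d=23): x=-10.9000 theta=-0.3000
After 2 (thin lens f=19): x=-10.9000 theta=26/95 (≈0.2737)
After 3 (propagate distance d=21): x=-979/190 (≈-5.1526) theta=26/95 (≈0.2737)
After 4 (thin lens f=58): x=-979/190 (≈-5.1526) theta=799/2204 (≈0.3625)
After 5 (propagate distance d=42 (to screen)): x=27752/2755 (≈10.0733) theta=799/2204 (≈0.3625)
|theta_initial|=0.3000 |theta_final|=799/2204 (≈0.3625) -> increased

Answer: yes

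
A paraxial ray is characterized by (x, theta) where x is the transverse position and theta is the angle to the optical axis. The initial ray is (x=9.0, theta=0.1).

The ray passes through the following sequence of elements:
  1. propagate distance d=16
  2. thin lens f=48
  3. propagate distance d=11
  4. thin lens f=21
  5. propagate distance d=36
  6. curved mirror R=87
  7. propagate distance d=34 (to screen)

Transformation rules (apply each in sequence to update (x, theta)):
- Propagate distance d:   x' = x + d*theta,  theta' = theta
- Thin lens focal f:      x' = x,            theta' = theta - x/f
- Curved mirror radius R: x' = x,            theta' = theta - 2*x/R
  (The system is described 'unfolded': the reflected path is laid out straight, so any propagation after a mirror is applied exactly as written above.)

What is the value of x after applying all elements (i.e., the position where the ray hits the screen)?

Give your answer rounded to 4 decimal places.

Initial: x=9.0000 theta=0.1000
After 1 (propagate distance d=16): x=10.6000 theta=0.1000
After 2 (thin lens f=48): x=10.6000 theta=-29/240 (≈-0.1208)
After 3 (propagate distance d=11): x=445/48 (≈9.2708) theta=-29/240 (≈-0.1208)
After 4 (thin lens f=21): x=445/48 (≈9.2708) theta=-1417/2520 (≈-0.5623)
After 5 (propagate distance d=36): x=-18433/1680 (≈-10.9720) theta=-1417/2520 (≈-0.5623)
After 6 (curved mirror R=87): x=-18433/1680 (≈-10.9720) theta=-1133/3654 (≈-0.3101)
After 7 (propagate distance d=34 (to screen)): x=-3144551/146160 (≈-21.5144) theta=-1133/3654 (≈-0.3101)
Rounded to 4 decimal places: x = -21.5144

Answer: -21.5144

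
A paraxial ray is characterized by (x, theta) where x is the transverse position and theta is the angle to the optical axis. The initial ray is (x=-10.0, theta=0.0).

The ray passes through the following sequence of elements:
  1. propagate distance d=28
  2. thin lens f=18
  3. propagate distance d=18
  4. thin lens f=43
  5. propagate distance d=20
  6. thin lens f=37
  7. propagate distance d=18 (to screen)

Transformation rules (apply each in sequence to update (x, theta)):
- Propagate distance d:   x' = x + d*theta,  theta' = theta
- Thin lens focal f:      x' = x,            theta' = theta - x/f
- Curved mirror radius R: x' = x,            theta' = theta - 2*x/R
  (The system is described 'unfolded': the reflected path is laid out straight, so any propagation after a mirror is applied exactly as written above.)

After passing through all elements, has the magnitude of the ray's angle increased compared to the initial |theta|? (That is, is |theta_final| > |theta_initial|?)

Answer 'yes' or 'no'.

Answer: yes

Derivation:
Initial: x=-10.0000 theta=0.0000
After 1 (propagate distance d=28): x=-10.0000 theta=0.0000
After 2 (thin lens f=18): x=-10.0000 theta=5/9 (≈0.5556)
After 3 (propagate distance d=18): x=0.0000 theta=5/9 (≈0.5556)
After 4 (thin lens f=43): x=0.0000 theta=5/9 (≈0.5556)
After 5 (propagate distance d=20): x=100/9 (≈11.1111) theta=5/9 (≈0.5556)
After 6 (thin lens f=37): x=100/9 (≈11.1111) theta=85/333 (≈0.2553)
After 7 (propagate distance d=18 (to screen)): x=5230/333 (≈15.7057) theta=85/333 (≈0.2553)
|theta_initial|=0.0000 |theta_final|=85/333 (≈0.2553) -> increased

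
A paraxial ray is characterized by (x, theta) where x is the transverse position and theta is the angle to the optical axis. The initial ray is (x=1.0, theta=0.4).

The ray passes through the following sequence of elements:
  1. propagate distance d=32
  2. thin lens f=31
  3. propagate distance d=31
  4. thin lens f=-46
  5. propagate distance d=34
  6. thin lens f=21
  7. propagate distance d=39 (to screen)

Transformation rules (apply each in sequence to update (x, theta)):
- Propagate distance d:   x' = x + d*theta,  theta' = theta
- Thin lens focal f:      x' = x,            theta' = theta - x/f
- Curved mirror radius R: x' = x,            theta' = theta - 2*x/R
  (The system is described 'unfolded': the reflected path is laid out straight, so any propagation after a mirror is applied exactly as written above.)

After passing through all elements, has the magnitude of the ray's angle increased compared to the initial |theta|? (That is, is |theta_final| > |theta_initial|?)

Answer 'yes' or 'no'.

Initial: x=1.0000 theta=0.4000
After 1 (propagate distance d=32): x=13.8000 theta=0.4000
After 2 (thin lens f=31): x=13.8000 theta=-7/155 (≈-0.0452)
After 3 (propagate distance d=31): x=12.4000 theta=-7/155 (≈-0.0452)
After 4 (thin lens f=-46): x=12.4000 theta=160/713 (≈0.2244)
After 5 (propagate distance d=34): x=71406/3565 (≈20.0297) theta=160/713 (≈0.2244)
After 6 (thin lens f=21): x=71406/3565 (≈20.0297) theta=-18202/24955 (≈-0.7294)
After 7 (propagate distance d=39 (to screen)): x=-9132/1085 (≈-8.4166) theta=-18202/24955 (≈-0.7294)
|theta_initial|=0.4000 |theta_final|=18202/24955 (≈0.7294) -> increased

Answer: yes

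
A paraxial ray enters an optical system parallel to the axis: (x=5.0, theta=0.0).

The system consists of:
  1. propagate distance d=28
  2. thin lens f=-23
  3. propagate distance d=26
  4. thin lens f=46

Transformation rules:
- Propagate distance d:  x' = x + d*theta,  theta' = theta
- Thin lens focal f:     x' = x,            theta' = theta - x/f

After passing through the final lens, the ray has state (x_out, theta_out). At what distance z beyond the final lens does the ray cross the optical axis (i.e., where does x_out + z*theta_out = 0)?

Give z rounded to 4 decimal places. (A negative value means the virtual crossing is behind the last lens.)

Answer: 751.3333

Derivation:
Initial: x=5.0000 theta=0.0000
After 1 (propagate distance d=28): x=5.0000 theta=0.0000
After 2 (thin lens f=-23): x=5.0000 theta=5/23 (≈0.2174)
After 3 (propagate distance d=26): x=245/23 (≈10.6522) theta=5/23 (≈0.2174)
After 4 (thin lens f=46): x=245/23 (≈10.6522) theta=-15/1058 (≈-0.0142)
z_focus = -x_out/theta_out = -(245/23)/(-15/1058) = 2254/3 ≈ 751.3333
Rounded to 4 decimal places: z = 751.3333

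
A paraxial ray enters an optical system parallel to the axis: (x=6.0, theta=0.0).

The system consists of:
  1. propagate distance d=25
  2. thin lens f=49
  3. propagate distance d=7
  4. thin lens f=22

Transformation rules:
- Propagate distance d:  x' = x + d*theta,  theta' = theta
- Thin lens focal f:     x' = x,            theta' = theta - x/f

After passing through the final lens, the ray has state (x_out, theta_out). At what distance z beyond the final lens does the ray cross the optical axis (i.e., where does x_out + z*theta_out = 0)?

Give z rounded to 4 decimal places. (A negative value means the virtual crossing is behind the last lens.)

Answer: 14.4375

Derivation:
Initial: x=6.0000 theta=0.0000
After 1 (propagate distance d=25): x=6.0000 theta=0.0000
After 2 (thin lens f=49): x=6.0000 theta=-6/49 (≈-0.1224)
After 3 (propagate distance d=7): x=36/7 (≈5.1429) theta=-6/49 (≈-0.1224)
After 4 (thin lens f=22): x=36/7 (≈5.1429) theta=-192/539 (≈-0.3562)
z_focus = -x_out/theta_out = -(36/7)/(-192/539) = 14.4375
Rounded to 4 decimal places: z = 14.4375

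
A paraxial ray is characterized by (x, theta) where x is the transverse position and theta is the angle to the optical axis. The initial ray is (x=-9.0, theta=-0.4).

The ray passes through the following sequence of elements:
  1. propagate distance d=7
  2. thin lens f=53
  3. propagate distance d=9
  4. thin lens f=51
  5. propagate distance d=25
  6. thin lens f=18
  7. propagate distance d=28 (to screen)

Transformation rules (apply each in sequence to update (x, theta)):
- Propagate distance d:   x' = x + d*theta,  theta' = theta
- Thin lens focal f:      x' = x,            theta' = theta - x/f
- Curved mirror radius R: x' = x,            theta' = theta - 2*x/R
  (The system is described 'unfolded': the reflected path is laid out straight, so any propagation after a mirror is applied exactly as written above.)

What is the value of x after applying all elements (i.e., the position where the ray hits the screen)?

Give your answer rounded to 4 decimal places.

Answer: 8.6462

Derivation:
Initial: x=-9.0000 theta=-0.4000
After 1 (propagate distance d=7): x=-11.8000 theta=-0.4000
After 2 (thin lens f=53): x=-11.8000 theta=-47/265 (≈-0.1774)
After 3 (propagate distance d=9): x=-710/53 (≈-13.3962) theta=-47/265 (≈-0.1774)
After 4 (thin lens f=51): x=-710/53 (≈-13.3962) theta=1153/13515 (≈0.0853)
After 5 (propagate distance d=25): x=-30445/2703 (≈-11.2634) theta=1153/13515 (≈0.0853)
After 6 (thin lens f=18): x=-30445/2703 (≈-11.2634) theta=172979/243270 (≈0.7111)
After 7 (propagate distance d=28 (to screen)): x=1051681/121635 (≈8.6462) theta=172979/243270 (≈0.7111)
Rounded to 4 decimal places: x = 8.6462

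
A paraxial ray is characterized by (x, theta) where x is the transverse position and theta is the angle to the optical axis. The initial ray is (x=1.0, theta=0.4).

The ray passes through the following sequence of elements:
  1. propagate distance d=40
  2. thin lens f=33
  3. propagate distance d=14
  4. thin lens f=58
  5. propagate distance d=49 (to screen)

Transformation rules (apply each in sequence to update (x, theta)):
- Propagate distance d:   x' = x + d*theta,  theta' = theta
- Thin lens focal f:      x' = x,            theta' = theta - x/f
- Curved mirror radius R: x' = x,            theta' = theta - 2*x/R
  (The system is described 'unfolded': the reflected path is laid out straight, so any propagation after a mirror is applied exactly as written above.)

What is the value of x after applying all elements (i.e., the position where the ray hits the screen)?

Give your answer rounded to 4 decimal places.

Answer: -3.2546

Derivation:
Initial: x=1.0000 theta=0.4000
After 1 (propagate distance d=40): x=17.0000 theta=0.4000
After 2 (thin lens f=33): x=17.0000 theta=-19/165 (≈-0.1152)
After 3 (propagate distance d=14): x=2539/165 (≈15.3879) theta=-19/165 (≈-0.1152)
After 4 (thin lens f=58): x=2539/165 (≈15.3879) theta=-331/870 (≈-0.3805)
After 5 (propagate distance d=49 (to screen)): x=-31147/9570 (≈-3.2546) theta=-331/870 (≈-0.3805)
Rounded to 4 decimal places: x = -3.2546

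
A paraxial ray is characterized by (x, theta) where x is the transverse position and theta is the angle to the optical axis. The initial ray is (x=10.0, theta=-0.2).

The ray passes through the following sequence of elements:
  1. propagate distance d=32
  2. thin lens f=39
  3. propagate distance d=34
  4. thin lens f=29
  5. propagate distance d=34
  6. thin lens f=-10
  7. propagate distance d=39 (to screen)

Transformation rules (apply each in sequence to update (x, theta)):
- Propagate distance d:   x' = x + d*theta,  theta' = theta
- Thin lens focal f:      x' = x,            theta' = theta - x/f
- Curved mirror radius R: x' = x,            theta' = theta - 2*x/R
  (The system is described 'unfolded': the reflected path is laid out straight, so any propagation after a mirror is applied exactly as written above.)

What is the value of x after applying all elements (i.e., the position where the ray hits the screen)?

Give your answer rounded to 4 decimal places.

Initial: x=10.0000 theta=-0.2000
After 1 (propagate distance d=32): x=3.6000 theta=-0.2000
After 2 (thin lens f=39): x=3.6000 theta=-19/65 (≈-0.2923)
After 3 (propagate distance d=34): x=-412/65 (≈-6.3385) theta=-19/65 (≈-0.2923)
After 4 (thin lens f=29): x=-412/65 (≈-6.3385) theta=-139/1885 (≈-0.0737)
After 5 (propagate distance d=34): x=-16674/1885 (≈-8.8456) theta=-139/1885 (≈-0.0737)
After 6 (thin lens f=-10): x=-16674/1885 (≈-8.8456) theta=-9032/9425 (≈-0.9583)
After 7 (propagate distance d=39 (to screen)): x=-435618/9425 (≈-46.2194) theta=-9032/9425 (≈-0.9583)
Rounded to 4 decimal places: x = -46.2194

Answer: -46.2194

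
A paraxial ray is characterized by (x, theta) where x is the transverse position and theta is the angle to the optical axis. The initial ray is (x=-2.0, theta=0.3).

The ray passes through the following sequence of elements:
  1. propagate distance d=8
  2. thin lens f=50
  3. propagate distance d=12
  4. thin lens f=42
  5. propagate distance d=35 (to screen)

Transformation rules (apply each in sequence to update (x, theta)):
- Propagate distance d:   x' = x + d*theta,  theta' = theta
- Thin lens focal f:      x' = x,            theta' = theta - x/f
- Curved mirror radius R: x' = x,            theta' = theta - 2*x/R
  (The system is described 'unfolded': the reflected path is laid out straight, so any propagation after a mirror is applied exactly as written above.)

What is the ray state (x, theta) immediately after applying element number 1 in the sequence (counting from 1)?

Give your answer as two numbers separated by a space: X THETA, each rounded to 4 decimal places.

Answer: 0.4000 0.3000

Derivation:
Initial: x=-2.0000 theta=0.3000
After 1 (propagate distance d=8): x=0.4000 theta=0.3000
Rounded to 4 decimal places: x = 0.4000, theta = 0.3000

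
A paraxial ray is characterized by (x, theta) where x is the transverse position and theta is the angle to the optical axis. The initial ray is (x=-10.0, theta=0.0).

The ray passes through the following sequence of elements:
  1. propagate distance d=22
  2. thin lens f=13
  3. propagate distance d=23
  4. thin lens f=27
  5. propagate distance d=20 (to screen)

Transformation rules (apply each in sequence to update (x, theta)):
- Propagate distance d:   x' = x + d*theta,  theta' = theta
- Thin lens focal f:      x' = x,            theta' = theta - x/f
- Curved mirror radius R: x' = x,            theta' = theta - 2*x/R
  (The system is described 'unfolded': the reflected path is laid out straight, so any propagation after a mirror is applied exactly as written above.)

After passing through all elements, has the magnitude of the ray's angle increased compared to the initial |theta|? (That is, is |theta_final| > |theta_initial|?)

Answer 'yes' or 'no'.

Initial: x=-10.0000 theta=0.0000
After 1 (propagate distance d=22): x=-10.0000 theta=0.0000
After 2 (thin lens f=13): x=-10.0000 theta=10/13 (≈0.7692)
After 3 (propagate distance d=23): x=100/13 (≈7.6923) theta=10/13 (≈0.7692)
After 4 (thin lens f=27): x=100/13 (≈7.6923) theta=170/351 (≈0.4843)
After 5 (propagate distance d=20 (to screen)): x=6100/351 (≈17.3789) theta=170/351 (≈0.4843)
|theta_initial|=0.0000 |theta_final|=170/351 (≈0.4843) -> increased

Answer: yes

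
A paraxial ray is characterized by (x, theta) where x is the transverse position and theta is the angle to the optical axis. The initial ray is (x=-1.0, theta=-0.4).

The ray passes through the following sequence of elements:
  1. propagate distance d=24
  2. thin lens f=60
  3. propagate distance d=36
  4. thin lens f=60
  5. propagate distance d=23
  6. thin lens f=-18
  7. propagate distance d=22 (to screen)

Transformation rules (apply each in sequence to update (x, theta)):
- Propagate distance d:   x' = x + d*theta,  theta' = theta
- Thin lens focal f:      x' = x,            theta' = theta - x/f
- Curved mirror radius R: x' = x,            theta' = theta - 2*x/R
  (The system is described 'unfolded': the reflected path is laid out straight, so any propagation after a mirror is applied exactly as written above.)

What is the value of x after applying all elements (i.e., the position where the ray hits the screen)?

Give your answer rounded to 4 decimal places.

Answer: -35.0372

Derivation:
Initial: x=-1.0000 theta=-0.4000
After 1 (propagate distance d=24): x=-10.6000 theta=-0.4000
After 2 (thin lens f=60): x=-10.6000 theta=-67/300 (≈-0.2233)
After 3 (propagate distance d=36): x=-18.6400 theta=-67/300 (≈-0.2233)
After 4 (thin lens f=60): x=-18.6400 theta=131/1500 (≈0.0873)
After 5 (propagate distance d=23): x=-24947/1500 (≈-16.6313) theta=131/1500 (≈0.0873)
After 6 (thin lens f=-18): x=-24947/1500 (≈-16.6313) theta=-22589/27000 (≈-0.8366)
After 7 (propagate distance d=22 (to screen)): x=-236501/6750 (≈-35.0372) theta=-22589/27000 (≈-0.8366)
Rounded to 4 decimal places: x = -35.0372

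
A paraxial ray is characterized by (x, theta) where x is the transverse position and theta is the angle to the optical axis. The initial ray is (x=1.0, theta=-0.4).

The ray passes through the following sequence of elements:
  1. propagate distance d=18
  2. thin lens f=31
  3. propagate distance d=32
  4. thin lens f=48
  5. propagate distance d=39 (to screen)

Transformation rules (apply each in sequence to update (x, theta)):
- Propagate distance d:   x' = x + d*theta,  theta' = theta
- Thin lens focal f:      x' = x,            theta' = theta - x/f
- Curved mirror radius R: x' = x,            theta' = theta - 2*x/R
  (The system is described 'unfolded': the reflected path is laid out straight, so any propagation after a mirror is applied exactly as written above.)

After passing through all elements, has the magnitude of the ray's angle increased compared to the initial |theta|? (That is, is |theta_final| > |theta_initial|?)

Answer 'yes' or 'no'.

Initial: x=1.0000 theta=-0.4000
After 1 (propagate distance d=18): x=-6.2000 theta=-0.4000
After 2 (thin lens f=31): x=-6.2000 theta=-0.2000
After 3 (propagate distance d=32): x=-12.6000 theta=-0.2000
After 4 (thin lens f=48): x=-12.6000 theta=0.0625
After 5 (propagate distance d=39 (to screen)): x=-10.1625 theta=0.0625
|theta_initial|=0.4000 |theta_final|=0.0625 -> not increased

Answer: no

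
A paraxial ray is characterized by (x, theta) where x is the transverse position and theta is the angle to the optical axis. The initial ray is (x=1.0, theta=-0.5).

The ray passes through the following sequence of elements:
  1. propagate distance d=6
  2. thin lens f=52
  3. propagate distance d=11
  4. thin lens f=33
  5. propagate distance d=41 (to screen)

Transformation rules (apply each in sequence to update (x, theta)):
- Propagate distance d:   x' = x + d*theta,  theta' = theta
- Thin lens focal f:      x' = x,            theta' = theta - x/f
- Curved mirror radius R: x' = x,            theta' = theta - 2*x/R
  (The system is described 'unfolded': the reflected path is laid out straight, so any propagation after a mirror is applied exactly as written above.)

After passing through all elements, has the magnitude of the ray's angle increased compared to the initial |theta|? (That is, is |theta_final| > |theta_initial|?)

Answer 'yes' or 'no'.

Initial: x=1.0000 theta=-0.5000
After 1 (propagate distance d=6): x=-2.0000 theta=-0.5000
After 2 (thin lens f=52): x=-2.0000 theta=-6/13 (≈-0.4615)
After 3 (propagate distance d=11): x=-92/13 (≈-7.0769) theta=-6/13 (≈-0.4615)
After 4 (thin lens f=33): x=-92/13 (≈-7.0769) theta=-106/429 (≈-0.2471)
After 5 (propagate distance d=41 (to screen)): x=-7382/429 (≈-17.2075) theta=-106/429 (≈-0.2471)
|theta_initial|=0.5000 |theta_final|=106/429 (≈0.2471) -> not increased

Answer: no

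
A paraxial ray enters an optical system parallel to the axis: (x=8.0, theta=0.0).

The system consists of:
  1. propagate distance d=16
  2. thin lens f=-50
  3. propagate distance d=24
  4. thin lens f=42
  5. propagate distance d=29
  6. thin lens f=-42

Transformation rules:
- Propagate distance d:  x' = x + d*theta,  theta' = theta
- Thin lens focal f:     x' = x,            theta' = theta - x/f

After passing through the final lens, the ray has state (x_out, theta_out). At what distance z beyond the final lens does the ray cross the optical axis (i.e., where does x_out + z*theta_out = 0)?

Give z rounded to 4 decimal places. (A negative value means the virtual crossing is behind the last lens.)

Initial: x=8.0000 theta=0.0000
After 1 (propagate distance d=16): x=8.0000 theta=0.0000
After 2 (thin lens f=-50): x=8.0000 theta=0.1600
After 3 (propagate distance d=24): x=11.8400 theta=0.1600
After 4 (thin lens f=42): x=11.8400 theta=-64/525 (≈-0.1219)
After 5 (propagate distance d=29): x=872/105 (≈8.3048) theta=-64/525 (≈-0.1219)
After 6 (thin lens f=-42): x=872/105 (≈8.3048) theta=836/11025 (≈0.0758)
z_focus = -x_out/theta_out = -(872/105)/(836/11025) = -22890/209 ≈ -109.5215
Rounded to 4 decimal places: z = -109.5215

Answer: -109.5215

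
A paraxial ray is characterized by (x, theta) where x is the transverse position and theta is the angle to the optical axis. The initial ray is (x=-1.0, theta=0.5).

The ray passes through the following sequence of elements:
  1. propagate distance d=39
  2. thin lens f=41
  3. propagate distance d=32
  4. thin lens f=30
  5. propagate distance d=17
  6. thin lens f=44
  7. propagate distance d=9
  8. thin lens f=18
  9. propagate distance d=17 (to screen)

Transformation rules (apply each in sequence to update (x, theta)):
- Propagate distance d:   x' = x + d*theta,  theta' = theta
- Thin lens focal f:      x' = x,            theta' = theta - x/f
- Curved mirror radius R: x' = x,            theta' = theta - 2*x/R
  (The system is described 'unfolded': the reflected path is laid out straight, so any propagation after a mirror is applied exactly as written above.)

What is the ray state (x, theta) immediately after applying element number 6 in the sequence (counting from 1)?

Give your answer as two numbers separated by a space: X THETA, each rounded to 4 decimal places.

Initial: x=-1.0000 theta=0.5000
After 1 (propagate distance d=39): x=18.5000 theta=0.5000
After 2 (thin lens f=41): x=18.5000 theta=2/41 (≈0.0488)
After 3 (propagate distance d=32): x=1645/82 (≈20.0610) theta=2/41 (≈0.0488)
After 4 (thin lens f=30): x=1645/82 (≈20.0610) theta=-305/492 (≈-0.6199)
After 5 (propagate distance d=17): x=4685/492 (≈9.5224) theta=-305/492 (≈-0.6199)
After 6 (thin lens f=44): x=4685/492 (≈9.5224) theta=-6035/7216 (≈-0.8363)
Rounded to 4 decimal places: x = 9.5224, theta = -0.8363

Answer: 9.5224 -0.8363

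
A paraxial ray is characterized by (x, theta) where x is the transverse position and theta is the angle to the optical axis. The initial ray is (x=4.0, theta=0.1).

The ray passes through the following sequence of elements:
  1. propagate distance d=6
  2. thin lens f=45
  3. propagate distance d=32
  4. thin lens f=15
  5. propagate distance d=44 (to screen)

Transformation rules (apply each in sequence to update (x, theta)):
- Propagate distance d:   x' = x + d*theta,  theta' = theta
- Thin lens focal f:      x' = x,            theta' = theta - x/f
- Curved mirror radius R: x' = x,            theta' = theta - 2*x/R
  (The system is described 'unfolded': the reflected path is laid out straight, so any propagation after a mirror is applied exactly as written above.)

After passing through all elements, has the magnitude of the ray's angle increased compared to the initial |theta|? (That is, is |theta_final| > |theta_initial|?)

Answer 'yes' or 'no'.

Answer: yes

Derivation:
Initial: x=4.0000 theta=0.1000
After 1 (propagate distance d=6): x=4.6000 theta=0.1000
After 2 (thin lens f=45): x=4.6000 theta=-1/450 (≈-0.0022)
After 3 (propagate distance d=32): x=1019/225 (≈4.5289) theta=-1/450 (≈-0.0022)
After 4 (thin lens f=15): x=1019/225 (≈4.5289) theta=-2053/6750 (≈-0.3041)
After 5 (propagate distance d=44 (to screen)): x=-29881/3375 (≈-8.8536) theta=-2053/6750 (≈-0.3041)
|theta_initial|=0.1000 |theta_final|=2053/6750 (≈0.3041) -> increased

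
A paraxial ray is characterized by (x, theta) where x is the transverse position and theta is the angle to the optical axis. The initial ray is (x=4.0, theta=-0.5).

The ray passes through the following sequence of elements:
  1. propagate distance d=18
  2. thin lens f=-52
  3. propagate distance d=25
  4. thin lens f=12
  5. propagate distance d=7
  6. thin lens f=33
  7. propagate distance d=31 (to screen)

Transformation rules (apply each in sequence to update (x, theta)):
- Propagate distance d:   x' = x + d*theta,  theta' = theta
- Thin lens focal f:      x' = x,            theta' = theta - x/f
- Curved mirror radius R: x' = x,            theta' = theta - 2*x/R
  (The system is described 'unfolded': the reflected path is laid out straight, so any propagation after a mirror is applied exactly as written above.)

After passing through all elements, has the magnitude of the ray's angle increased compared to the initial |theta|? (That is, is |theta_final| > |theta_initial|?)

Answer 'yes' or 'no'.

Initial: x=4.0000 theta=-0.5000
After 1 (propagate distance d=18): x=-5.0000 theta=-0.5000
After 2 (thin lens f=-52): x=-5.0000 theta=-31/52 (≈-0.5962)
After 3 (propagate distance d=25): x=-1035/52 (≈-19.9038) theta=-31/52 (≈-0.5962)
After 4 (thin lens f=12): x=-1035/52 (≈-19.9038) theta=1.0625
After 5 (propagate distance d=7): x=-2593/208 (≈-12.4663) theta=1.0625
After 6 (thin lens f=33): x=-2593/208 (≈-12.4663) theta=4943/3432 (≈1.4403)
After 7 (propagate distance d=31 (to screen)): x=220897/6864 (≈32.1820) theta=4943/3432 (≈1.4403)
|theta_initial|=0.5000 |theta_final|=4943/3432 (≈1.4403) -> increased

Answer: yes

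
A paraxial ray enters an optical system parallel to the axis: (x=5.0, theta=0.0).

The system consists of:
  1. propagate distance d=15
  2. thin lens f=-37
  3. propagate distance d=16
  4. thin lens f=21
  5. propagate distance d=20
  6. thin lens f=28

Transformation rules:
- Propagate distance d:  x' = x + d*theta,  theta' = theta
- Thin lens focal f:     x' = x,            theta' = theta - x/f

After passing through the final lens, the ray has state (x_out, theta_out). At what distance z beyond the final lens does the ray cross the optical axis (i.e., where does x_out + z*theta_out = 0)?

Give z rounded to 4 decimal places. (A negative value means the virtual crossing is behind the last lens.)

Initial: x=5.0000 theta=0.0000
After 1 (propagate distance d=15): x=5.0000 theta=0.0000
After 2 (thin lens f=-37): x=5.0000 theta=5/37 (≈0.1351)
After 3 (propagate distance d=16): x=265/37 (≈7.1622) theta=5/37 (≈0.1351)
After 4 (thin lens f=21): x=265/37 (≈7.1622) theta=-160/777 (≈-0.2059)
After 5 (propagate distance d=20): x=2365/777 (≈3.0438) theta=-160/777 (≈-0.2059)
After 6 (thin lens f=28): x=2365/777 (≈3.0438) theta=-185/588 (≈-0.3146)
z_focus = -x_out/theta_out = -(2365/777)/(-185/588) = 13244/1369 ≈ 9.6742
Rounded to 4 decimal places: z = 9.6742

Answer: 9.6742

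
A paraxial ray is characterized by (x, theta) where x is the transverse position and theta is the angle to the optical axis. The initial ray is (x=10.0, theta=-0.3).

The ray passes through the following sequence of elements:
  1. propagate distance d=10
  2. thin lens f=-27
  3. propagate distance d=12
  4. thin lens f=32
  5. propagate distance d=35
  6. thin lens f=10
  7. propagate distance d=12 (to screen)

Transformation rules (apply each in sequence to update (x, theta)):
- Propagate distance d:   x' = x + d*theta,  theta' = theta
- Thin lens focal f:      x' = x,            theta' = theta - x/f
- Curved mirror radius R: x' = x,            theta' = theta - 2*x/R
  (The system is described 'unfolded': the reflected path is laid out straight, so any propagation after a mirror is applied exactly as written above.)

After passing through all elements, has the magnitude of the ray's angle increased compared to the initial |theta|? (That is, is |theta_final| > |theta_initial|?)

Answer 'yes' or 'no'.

Initial: x=10.0000 theta=-0.3000
After 1 (propagate distance d=10): x=7.0000 theta=-0.3000
After 2 (thin lens f=-27): x=7.0000 theta=-11/270 (≈-0.0407)
After 3 (propagate distance d=12): x=293/45 (≈6.5111) theta=-11/270 (≈-0.0407)
After 4 (thin lens f=32): x=293/45 (≈6.5111) theta=-211/864 (≈-0.2442)
After 5 (propagate distance d=35): x=-8797/4320 (≈-2.0363) theta=-211/864 (≈-0.2442)
After 6 (thin lens f=10): x=-8797/4320 (≈-2.0363) theta=-1753/43200 (≈-0.0406)
After 7 (propagate distance d=12 (to screen)): x=-54503/21600 (≈-2.5233) theta=-1753/43200 (≈-0.0406)
|theta_initial|=0.3000 |theta_final|=1753/43200 (≈0.0406) -> not increased

Answer: no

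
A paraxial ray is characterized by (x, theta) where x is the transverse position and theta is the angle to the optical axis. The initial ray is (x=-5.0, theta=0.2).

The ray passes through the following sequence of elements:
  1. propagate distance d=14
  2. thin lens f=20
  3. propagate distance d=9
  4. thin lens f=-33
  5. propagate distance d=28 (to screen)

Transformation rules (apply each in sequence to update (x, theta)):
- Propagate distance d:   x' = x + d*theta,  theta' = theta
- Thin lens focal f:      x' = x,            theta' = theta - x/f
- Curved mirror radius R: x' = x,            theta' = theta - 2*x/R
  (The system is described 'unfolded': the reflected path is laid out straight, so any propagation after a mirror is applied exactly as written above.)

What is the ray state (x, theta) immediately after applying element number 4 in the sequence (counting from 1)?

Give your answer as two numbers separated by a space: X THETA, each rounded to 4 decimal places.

Initial: x=-5.0000 theta=0.2000
After 1 (propagate distance d=14): x=-2.2000 theta=0.2000
After 2 (thin lens f=20): x=-2.2000 theta=0.3100
After 3 (propagate distance d=9): x=0.5900 theta=0.3100
After 4 (thin lens f=-33): x=0.5900 theta=541/1650 (≈0.3279)
Rounded to 4 decimal places: x = 0.5900, theta = 0.3279

Answer: 0.5900 0.3279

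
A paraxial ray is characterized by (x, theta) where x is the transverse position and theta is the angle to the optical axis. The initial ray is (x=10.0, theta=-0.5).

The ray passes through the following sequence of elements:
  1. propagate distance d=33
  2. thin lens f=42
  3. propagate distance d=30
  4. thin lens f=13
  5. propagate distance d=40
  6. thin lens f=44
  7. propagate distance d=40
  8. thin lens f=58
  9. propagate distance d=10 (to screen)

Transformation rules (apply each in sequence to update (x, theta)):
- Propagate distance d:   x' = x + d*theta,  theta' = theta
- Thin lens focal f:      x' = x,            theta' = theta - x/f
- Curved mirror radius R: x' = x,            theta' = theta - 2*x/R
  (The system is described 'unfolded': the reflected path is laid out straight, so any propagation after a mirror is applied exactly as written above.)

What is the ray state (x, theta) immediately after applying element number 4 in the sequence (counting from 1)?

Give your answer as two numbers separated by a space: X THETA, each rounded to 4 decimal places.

Initial: x=10.0000 theta=-0.5000
After 1 (propagate distance d=33): x=-6.5000 theta=-0.5000
After 2 (thin lens f=42): x=-6.5000 theta=-29/84 (≈-0.3452)
After 3 (propagate distance d=30): x=-118/7 (≈-16.8571) theta=-29/84 (≈-0.3452)
After 4 (thin lens f=13): x=-118/7 (≈-16.8571) theta=1039/1092 (≈0.9515)
Rounded to 4 decimal places: x = -16.8571, theta = 0.9515

Answer: -16.8571 0.9515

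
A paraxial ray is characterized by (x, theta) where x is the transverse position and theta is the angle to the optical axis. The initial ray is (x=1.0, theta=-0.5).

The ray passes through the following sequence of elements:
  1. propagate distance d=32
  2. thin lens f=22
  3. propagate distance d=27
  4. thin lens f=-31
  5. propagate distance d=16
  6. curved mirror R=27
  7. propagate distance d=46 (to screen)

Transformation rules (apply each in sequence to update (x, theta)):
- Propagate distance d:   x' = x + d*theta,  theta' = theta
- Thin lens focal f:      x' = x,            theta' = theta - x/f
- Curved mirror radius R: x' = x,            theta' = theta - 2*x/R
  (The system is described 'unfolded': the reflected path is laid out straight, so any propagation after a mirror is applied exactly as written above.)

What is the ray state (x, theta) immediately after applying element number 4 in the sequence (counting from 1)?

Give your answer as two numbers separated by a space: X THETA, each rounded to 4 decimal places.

Answer: -10.0909 -0.1437

Derivation:
Initial: x=1.0000 theta=-0.5000
After 1 (propagate distance d=32): x=-15.0000 theta=-0.5000
After 2 (thin lens f=22): x=-15.0000 theta=2/11 (≈0.1818)
After 3 (propagate distance d=27): x=-111/11 (≈-10.0909) theta=2/11 (≈0.1818)
After 4 (thin lens f=-31): x=-111/11 (≈-10.0909) theta=-49/341 (≈-0.1437)
Rounded to 4 decimal places: x = -10.0909, theta = -0.1437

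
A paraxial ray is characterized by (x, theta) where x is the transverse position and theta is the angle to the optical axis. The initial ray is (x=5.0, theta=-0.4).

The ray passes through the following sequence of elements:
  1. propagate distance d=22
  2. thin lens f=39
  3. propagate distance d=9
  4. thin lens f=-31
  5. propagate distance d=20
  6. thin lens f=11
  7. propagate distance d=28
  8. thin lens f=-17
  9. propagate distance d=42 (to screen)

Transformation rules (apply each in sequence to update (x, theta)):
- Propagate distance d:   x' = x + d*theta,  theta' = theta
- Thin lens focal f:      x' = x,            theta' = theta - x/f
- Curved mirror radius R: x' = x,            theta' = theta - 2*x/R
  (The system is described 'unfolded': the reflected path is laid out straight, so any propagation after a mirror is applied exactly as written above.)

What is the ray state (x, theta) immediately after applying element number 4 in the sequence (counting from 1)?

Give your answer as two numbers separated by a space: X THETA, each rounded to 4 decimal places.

Answer: -6.5231 -0.5130

Derivation:
Initial: x=5.0000 theta=-0.4000
After 1 (propagate distance d=22): x=-3.8000 theta=-0.4000
After 2 (thin lens f=39): x=-3.8000 theta=-59/195 (≈-0.3026)
After 3 (propagate distance d=9): x=-424/65 (≈-6.5231) theta=-59/195 (≈-0.3026)
After 4 (thin lens f=-31): x=-424/65 (≈-6.5231) theta=-3101/6045 (≈-0.5130)
Rounded to 4 decimal places: x = -6.5231, theta = -0.5130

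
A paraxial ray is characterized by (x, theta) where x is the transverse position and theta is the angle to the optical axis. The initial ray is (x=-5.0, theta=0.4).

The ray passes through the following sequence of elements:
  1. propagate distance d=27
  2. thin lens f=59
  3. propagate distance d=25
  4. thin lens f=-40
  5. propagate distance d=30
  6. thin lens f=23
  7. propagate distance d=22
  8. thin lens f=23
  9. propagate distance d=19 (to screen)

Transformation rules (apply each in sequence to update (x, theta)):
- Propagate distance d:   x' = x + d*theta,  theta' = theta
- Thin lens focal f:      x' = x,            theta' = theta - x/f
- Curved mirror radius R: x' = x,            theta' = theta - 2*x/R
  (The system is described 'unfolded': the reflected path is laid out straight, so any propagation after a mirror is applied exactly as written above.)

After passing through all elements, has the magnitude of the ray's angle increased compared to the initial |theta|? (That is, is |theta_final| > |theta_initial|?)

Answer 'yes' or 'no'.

Answer: yes

Derivation:
Initial: x=-5.0000 theta=0.4000
After 1 (propagate distance d=27): x=5.8000 theta=0.4000
After 2 (thin lens f=59): x=5.8000 theta=89/295 (≈0.3017)
After 3 (propagate distance d=25): x=3936/295 (≈13.3424) theta=89/295 (≈0.3017)
After 4 (thin lens f=-40): x=3936/295 (≈13.3424) theta=937/1475 (≈0.6353)
After 5 (propagate distance d=30): x=32.4000 theta=937/1475 (≈0.6353)
After 6 (thin lens f=23): x=32.4000 theta=-26239/33925 (≈-0.7734)
After 7 (propagate distance d=22): x=521912/33925 (≈15.3843) theta=-26239/33925 (≈-0.7734)
After 8 (thin lens f=23): x=521912/33925 (≈15.3843) theta=-1125409/780275 (≈-1.4423)
After 9 (propagate distance d=19 (to screen)): x=-1875759/156055 (≈-12.0199) theta=-1125409/780275 (≈-1.4423)
|theta_initial|=0.4000 |theta_final|=1125409/780275 (≈1.4423) -> increased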